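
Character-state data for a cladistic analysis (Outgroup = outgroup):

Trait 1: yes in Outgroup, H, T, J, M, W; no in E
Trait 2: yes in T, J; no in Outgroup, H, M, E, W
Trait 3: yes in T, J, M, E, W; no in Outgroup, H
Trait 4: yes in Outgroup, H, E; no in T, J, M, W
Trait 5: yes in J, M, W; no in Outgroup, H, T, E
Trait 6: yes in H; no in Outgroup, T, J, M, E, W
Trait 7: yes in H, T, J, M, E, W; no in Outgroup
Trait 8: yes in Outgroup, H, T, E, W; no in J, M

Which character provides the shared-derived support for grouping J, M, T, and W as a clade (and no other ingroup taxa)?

Character polarity is set by the outgroup: the derived state is whichever differs from the outgroup's state, so for Trait 1, Trait 4, Trait 8 the derived state is 'no', and for the remaining characters it is 'yes'.
Trait 1 (derived state 'no') is unique to E (autapomorphy; uninformative for grouping).
Trait 2 groups J and T, which is incompatible with the clades supported by the remaining characters; treating it as convergent (homoplasy) costs fewer steps than any alternative tree.
Trait 3: derived state 'yes' in E, J, M, T, and W only — synapomorphy for {E, J, M, T, W}.
Trait 4 (derived state 'no') is shared by J, M, T, and W — a synapomorphy uniting that clade.
Only J, M, and W show the derived state 'yes' for Trait 5, supporting them as a clade.
Trait 6 (derived state 'yes') is unique to H (autapomorphy; uninformative for grouping).
All ingroup taxa share the derived state 'yes' for Trait 7; it defines the ingroup but does not resolve relationships within it.
Trait 8: derived state 'no' in J and M only — synapomorphy for {J, M}.
Most parsimonious ingroup topology: (H,((T,((J,M),W)),E)).
The clade {J, M, T, W} is supported by Trait 4: its derived state 'no' occurs in exactly those taxa and in no other taxon (including the outgroup).

Trait 4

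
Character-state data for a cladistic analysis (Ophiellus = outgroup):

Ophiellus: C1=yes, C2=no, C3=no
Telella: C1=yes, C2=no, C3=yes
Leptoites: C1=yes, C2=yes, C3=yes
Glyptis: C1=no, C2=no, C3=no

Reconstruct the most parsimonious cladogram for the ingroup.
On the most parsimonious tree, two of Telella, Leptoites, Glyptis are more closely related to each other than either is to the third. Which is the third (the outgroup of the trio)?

Glyptis

Character polarity is set by the outgroup: the derived state is whichever differs from the outgroup's state, so for C1 the derived state is 'no', and for the remaining characters it is 'yes'.
C1 (derived state 'no') is unique to Glyptis (autapomorphy; uninformative for grouping).
C2: derived state 'yes' in Leptoites only — an autapomorphy, so it tells us nothing about relationships among taxa.
C3: derived state 'yes' in Leptoites and Telella only — synapomorphy for {Leptoites, Telella}.
Most parsimonious ingroup topology: ((Telella,Leptoites),Glyptis).
Telella and Leptoites share a more recent common ancestor with each other than either does with Glyptis, so Glyptis is the least closely related of the three.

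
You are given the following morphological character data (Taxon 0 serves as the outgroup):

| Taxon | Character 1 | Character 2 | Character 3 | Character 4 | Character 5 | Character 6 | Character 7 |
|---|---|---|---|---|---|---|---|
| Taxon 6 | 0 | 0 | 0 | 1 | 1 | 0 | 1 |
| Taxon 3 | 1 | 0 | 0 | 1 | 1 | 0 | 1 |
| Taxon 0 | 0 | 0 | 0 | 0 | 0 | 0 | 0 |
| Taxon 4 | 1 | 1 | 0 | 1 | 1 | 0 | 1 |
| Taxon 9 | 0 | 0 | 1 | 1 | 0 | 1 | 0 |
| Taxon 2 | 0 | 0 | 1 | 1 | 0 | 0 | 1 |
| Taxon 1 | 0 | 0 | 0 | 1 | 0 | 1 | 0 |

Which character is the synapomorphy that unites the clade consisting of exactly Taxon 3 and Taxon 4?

The outgroup has state '0' for every character, so '1' is the derived state throughout.
Character 1: derived state '1' in Taxon 3 and Taxon 4 only — synapomorphy for {Taxon 3, Taxon 4}.
Character 2: derived state '1' in Taxon 4 only — an autapomorphy, so it tells us nothing about relationships among taxa.
Character 3 groups Taxon 2 and Taxon 9, which is incompatible with the clades supported by the remaining characters; treating it as convergent (homoplasy) costs fewer steps than any alternative tree.
All ingroup taxa share the derived state '1' for Character 4; it defines the ingroup but does not resolve relationships within it.
Character 5: derived state '1' in Taxon 3, Taxon 4, and Taxon 6 only — synapomorphy for {Taxon 3, Taxon 4, Taxon 6}.
Only Taxon 1 and Taxon 9 show the derived state '1' for Character 6, supporting them as a clade.
Only Taxon 2, Taxon 3, Taxon 4, and Taxon 6 show the derived state '1' for Character 7, supporting them as a clade.
Most parsimonious ingroup topology: (((Taxon 6,(Taxon 4,Taxon 3)),Taxon 2),(Taxon 9,Taxon 1)).
The clade {Taxon 3, Taxon 4} is supported by Character 1: its derived state '1' occurs in exactly those taxa and in no other taxon (including the outgroup).

Character 1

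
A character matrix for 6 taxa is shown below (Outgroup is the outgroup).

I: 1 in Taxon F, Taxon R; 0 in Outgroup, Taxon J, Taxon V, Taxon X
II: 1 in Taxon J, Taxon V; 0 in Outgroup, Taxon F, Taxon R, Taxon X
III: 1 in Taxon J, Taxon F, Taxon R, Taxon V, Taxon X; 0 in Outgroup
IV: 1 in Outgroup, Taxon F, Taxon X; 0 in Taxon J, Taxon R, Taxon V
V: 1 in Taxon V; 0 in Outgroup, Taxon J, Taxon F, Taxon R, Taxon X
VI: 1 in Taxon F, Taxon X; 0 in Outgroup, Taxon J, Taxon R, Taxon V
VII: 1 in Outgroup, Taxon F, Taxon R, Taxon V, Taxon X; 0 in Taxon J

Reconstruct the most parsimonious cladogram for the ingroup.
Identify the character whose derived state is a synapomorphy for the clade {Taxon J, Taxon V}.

Character polarity is set by the outgroup: the derived state is whichever differs from the outgroup's state, so for IV, VII the derived state is '0', and for the remaining characters it is '1'.
I groups Taxon F and Taxon R, which is incompatible with the clades supported by the remaining characters; treating it as convergent (homoplasy) costs fewer steps than any alternative tree.
II: derived state '1' in Taxon J and Taxon V only — synapomorphy for {Taxon J, Taxon V}.
All ingroup taxa share the derived state '1' for III; it defines the ingroup but does not resolve relationships within it.
IV: derived state '0' in Taxon J, Taxon R, and Taxon V only — synapomorphy for {Taxon J, Taxon R, Taxon V}.
V: derived state '1' in Taxon V only — an autapomorphy, so it tells us nothing about relationships among taxa.
VI (derived state '1') is shared by Taxon F and Taxon X — a synapomorphy uniting that clade.
VII: derived state '0' in Taxon J only — an autapomorphy, so it tells us nothing about relationships among taxa.
Most parsimonious ingroup topology: (((Taxon J,Taxon V),Taxon R),(Taxon F,Taxon X)).
The clade {Taxon J, Taxon V} is supported by II: its derived state '1' occurs in exactly those taxa and in no other taxon (including the outgroup).

II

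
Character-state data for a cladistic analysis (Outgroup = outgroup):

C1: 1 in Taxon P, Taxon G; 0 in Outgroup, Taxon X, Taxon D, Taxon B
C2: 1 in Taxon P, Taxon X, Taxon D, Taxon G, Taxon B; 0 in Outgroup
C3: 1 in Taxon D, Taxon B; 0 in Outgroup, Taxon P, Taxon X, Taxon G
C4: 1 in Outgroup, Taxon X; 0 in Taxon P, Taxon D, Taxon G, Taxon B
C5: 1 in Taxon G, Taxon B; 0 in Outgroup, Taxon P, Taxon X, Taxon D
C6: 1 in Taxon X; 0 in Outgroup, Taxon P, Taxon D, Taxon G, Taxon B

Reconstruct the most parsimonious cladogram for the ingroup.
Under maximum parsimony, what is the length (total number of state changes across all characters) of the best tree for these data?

Character polarity is set by the outgroup: the derived state is whichever differs from the outgroup's state, so for C4 the derived state is '0', and for the remaining characters it is '1'.
C1 (derived state '1') is shared by Taxon G and Taxon P — a synapomorphy uniting that clade.
C2 (derived state '1') is shared by all ingroup taxa — unites the whole ingroup.
C3: derived state '1' in Taxon B and Taxon D only — synapomorphy for {Taxon B, Taxon D}.
C4 (derived state '0') is shared by Taxon B, Taxon D, Taxon G, and Taxon P — a synapomorphy uniting that clade.
C5 groups Taxon B and Taxon G, which is incompatible with the clades supported by the remaining characters; treating it as convergent (homoplasy) costs fewer steps than any alternative tree.
C6: derived state '1' in Taxon X only — an autapomorphy, so it tells us nothing about relationships among taxa.
Most parsimonious ingroup topology: (((Taxon P,Taxon G),(Taxon D,Taxon B)),Taxon X).
Changes per character on this tree: C1: 1; C2: 1; C3: 1; C4: 1; C5: 2; C6: 1.
Total = 7.

7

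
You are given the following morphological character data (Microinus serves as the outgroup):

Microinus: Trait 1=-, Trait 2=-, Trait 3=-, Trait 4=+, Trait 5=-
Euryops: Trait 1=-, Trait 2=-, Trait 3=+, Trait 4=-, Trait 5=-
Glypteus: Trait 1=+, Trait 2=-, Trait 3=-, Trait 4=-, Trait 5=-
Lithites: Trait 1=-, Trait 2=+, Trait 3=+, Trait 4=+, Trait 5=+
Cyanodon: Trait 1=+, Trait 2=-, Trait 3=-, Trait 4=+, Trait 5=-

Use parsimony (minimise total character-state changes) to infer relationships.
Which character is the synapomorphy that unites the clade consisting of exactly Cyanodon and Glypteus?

Character polarity is set by the outgroup: the derived state is whichever differs from the outgroup's state, so for Trait 4 the derived state is '-', and for the remaining characters it is '+'.
Trait 1: derived state '+' in Cyanodon and Glypteus only — synapomorphy for {Cyanodon, Glypteus}.
Trait 2: derived state '+' in Lithites only — an autapomorphy, so it tells us nothing about relationships among taxa.
Trait 3: derived state '+' in Euryops and Lithites only — synapomorphy for {Euryops, Lithites}.
Trait 4 (state '-') occurs in Euryops and Glypteus but conflicts with the nesting implied by the other characters — most parsimoniously interpreted as homoplasy.
Trait 5 (derived state '+') is unique to Lithites (autapomorphy; uninformative for grouping).
Most parsimonious ingroup topology: ((Euryops,Lithites),(Glypteus,Cyanodon)).
The clade {Cyanodon, Glypteus} is supported by Trait 1: its derived state '+' occurs in exactly those taxa and in no other taxon (including the outgroup).

Trait 1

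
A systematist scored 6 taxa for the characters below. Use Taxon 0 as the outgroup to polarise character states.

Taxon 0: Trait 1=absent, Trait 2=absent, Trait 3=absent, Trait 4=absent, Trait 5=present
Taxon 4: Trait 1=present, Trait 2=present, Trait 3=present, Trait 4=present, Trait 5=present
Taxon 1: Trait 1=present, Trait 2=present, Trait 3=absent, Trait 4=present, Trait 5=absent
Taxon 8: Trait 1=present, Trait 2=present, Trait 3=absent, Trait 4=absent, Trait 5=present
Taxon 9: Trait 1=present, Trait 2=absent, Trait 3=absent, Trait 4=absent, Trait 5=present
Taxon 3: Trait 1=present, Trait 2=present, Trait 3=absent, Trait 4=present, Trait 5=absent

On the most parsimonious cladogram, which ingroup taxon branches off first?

Taxon 9

Character polarity is set by the outgroup: the derived state is whichever differs from the outgroup's state, so for Trait 5 the derived state is 'absent', and for the remaining characters it is 'present'.
All ingroup taxa share the derived state 'present' for Trait 1; it defines the ingroup but does not resolve relationships within it.
Trait 2 (derived state 'present') is shared by Taxon 1, Taxon 3, Taxon 4, and Taxon 8 — a synapomorphy uniting that clade.
Trait 3 (derived state 'present') is unique to Taxon 4 (autapomorphy; uninformative for grouping).
Only Taxon 1, Taxon 3, and Taxon 4 show the derived state 'present' for Trait 4, supporting them as a clade.
Only Taxon 1 and Taxon 3 show the derived state 'absent' for Trait 5, supporting them as a clade.
Most parsimonious ingroup topology: (((Taxon 4,(Taxon 1,Taxon 3)),Taxon 8),Taxon 9).
Taxon 9 is sister to the clade containing all other ingroup taxa, so it is the earliest-diverging (most basal) ingroup lineage.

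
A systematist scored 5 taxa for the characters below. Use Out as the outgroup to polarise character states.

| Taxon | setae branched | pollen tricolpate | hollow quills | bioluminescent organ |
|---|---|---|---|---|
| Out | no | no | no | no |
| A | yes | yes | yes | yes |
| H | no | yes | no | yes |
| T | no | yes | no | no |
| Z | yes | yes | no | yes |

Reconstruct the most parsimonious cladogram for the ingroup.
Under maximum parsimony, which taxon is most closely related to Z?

The outgroup has state 'no' for every character, so 'yes' is the derived state throughout.
setae branched (derived state 'yes') is shared by A and Z — a synapomorphy uniting that clade.
pollen tricolpate (derived state 'yes') is shared by all ingroup taxa — unites the whole ingroup.
hollow quills: derived state 'yes' in A only — an autapomorphy, so it tells us nothing about relationships among taxa.
bioluminescent organ (derived state 'yes') is shared by A, H, and Z — a synapomorphy uniting that clade.
Most parsimonious ingroup topology: (((A,Z),H),T).
Z and A form a cherry on this tree, so they are sister taxa.

A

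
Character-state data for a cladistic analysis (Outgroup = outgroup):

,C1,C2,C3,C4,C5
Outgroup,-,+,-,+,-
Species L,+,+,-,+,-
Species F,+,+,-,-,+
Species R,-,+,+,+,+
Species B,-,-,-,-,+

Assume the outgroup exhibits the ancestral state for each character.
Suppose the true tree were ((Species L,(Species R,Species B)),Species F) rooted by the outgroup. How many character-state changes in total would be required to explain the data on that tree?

8

Map each character onto ((Species L,(Species R,Species B)),Species F) (rooted by Outgroup) and count the minimum state changes it requires (Fitch parsimony):
C1: 2; C2: 1; C3: 1; C4: 2; C5: 2.
Total tree length = 8.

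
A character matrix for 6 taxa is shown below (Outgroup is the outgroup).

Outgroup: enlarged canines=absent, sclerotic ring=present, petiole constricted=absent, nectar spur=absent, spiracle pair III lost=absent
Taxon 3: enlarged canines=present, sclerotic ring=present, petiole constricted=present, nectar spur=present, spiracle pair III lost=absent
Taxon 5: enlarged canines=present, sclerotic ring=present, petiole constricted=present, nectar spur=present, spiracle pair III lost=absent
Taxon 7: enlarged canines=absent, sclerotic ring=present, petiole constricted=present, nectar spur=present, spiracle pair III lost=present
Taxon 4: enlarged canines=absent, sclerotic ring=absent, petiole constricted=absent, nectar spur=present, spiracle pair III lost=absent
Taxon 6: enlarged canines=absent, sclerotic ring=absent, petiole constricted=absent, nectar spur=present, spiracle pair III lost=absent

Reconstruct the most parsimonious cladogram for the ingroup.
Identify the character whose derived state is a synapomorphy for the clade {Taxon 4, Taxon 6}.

Character polarity is set by the outgroup: the derived state is whichever differs from the outgroup's state, so for sclerotic ring the derived state is 'absent', and for the remaining characters it is 'present'.
enlarged canines (derived state 'present') is shared by Taxon 3 and Taxon 5 — a synapomorphy uniting that clade.
sclerotic ring: derived state 'absent' in Taxon 4 and Taxon 6 only — synapomorphy for {Taxon 4, Taxon 6}.
petiole constricted (derived state 'present') is shared by Taxon 3, Taxon 5, and Taxon 7 — a synapomorphy uniting that clade.
nectar spur (derived state 'present') is shared by all ingroup taxa — unites the whole ingroup.
spiracle pair III lost: derived state 'present' in Taxon 7 only — an autapomorphy, so it tells us nothing about relationships among taxa.
Most parsimonious ingroup topology: (((Taxon 3,Taxon 5),Taxon 7),(Taxon 4,Taxon 6)).
The clade {Taxon 4, Taxon 6} is supported by sclerotic ring: its derived state 'absent' occurs in exactly those taxa and in no other taxon (including the outgroup).

sclerotic ring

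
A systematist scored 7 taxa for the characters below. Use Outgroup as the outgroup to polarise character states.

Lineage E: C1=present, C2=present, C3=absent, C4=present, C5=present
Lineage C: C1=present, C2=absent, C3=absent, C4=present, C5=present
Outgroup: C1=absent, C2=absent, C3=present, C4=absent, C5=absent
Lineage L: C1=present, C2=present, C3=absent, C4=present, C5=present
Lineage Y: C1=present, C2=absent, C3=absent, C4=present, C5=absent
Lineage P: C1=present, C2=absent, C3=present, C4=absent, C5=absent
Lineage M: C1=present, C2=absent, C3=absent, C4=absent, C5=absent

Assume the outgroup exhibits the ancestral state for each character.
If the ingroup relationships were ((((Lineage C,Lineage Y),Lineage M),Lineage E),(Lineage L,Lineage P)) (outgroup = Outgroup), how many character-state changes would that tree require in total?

11

Map each character onto ((((Lineage C,Lineage Y),Lineage M),Lineage E),(Lineage L,Lineage P)) (rooted by Outgroup) and count the minimum state changes it requires (Fitch parsimony):
C1: 1; C2: 2; C3: 2; C4: 3; C5: 3.
Total tree length = 11.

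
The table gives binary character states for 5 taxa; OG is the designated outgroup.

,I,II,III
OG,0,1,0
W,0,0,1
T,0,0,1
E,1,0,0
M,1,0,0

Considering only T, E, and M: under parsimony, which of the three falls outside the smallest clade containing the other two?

T

Character polarity is set by the outgroup: the derived state is whichever differs from the outgroup's state, so for II the derived state is '0', and for the remaining characters it is '1'.
I (derived state '1') is shared by E and M — a synapomorphy uniting that clade.
All ingroup taxa share the derived state '0' for II; it defines the ingroup but does not resolve relationships within it.
III: derived state '1' in T and W only — synapomorphy for {T, W}.
Most parsimonious ingroup topology: ((W,T),(E,M)).
E and M share a more recent common ancestor with each other than either does with T, so T is the least closely related of the three.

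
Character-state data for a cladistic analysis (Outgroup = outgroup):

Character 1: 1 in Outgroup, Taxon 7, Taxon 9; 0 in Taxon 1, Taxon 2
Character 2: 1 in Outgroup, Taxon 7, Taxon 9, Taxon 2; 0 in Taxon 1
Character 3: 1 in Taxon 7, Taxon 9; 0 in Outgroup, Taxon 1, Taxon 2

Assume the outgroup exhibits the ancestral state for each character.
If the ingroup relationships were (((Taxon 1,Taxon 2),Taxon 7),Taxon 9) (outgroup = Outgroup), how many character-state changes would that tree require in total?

Map each character onto (((Taxon 1,Taxon 2),Taxon 7),Taxon 9) (rooted by Outgroup) and count the minimum state changes it requires (Fitch parsimony):
Character 1: 1; Character 2: 1; Character 3: 2.
Total tree length = 4.

4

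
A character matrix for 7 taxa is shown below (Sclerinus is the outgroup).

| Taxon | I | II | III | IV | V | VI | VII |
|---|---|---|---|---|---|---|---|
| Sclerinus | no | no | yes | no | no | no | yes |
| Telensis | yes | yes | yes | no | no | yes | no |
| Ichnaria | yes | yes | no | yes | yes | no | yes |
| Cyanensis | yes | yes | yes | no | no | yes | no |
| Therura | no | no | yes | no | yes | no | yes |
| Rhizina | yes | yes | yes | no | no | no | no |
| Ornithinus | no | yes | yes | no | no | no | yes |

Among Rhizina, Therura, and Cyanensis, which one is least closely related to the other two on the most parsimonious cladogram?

Therura

Character polarity is set by the outgroup: the derived state is whichever differs from the outgroup's state, so for III, VII the derived state is 'no', and for the remaining characters it is 'yes'.
Only Cyanensis, Ichnaria, Rhizina, and Telensis show the derived state 'yes' for I, supporting them as a clade.
II (derived state 'yes') is shared by Cyanensis, Ichnaria, Ornithinus, Rhizina, and Telensis — a synapomorphy uniting that clade.
III: derived state 'no' in Ichnaria only — an autapomorphy, so it tells us nothing about relationships among taxa.
IV: derived state 'yes' in Ichnaria only — an autapomorphy, so it tells us nothing about relationships among taxa.
V groups Ichnaria and Therura, which is incompatible with the clades supported by the remaining characters; treating it as convergent (homoplasy) costs fewer steps than any alternative tree.
VI: derived state 'yes' in Cyanensis and Telensis only — synapomorphy for {Cyanensis, Telensis}.
VII: derived state 'no' in Cyanensis, Rhizina, and Telensis only — synapomorphy for {Cyanensis, Rhizina, Telensis}.
Most parsimonious ingroup topology: (((((Telensis,Cyanensis),Rhizina),Ichnaria),Ornithinus),Therura).
Cyanensis and Rhizina share a more recent common ancestor with each other than either does with Therura, so Therura is the least closely related of the three.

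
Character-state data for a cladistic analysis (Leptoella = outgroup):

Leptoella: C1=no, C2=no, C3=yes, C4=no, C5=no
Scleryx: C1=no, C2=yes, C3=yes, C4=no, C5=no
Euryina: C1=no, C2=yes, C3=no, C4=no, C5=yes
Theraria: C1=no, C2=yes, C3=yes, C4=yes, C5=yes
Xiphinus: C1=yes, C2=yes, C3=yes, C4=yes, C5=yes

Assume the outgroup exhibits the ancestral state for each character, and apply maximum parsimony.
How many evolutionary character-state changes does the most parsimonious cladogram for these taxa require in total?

Character polarity is set by the outgroup: the derived state is whichever differs from the outgroup's state, so for C3 the derived state is 'no', and for the remaining characters it is 'yes'.
C1: derived state 'yes' in Xiphinus only — an autapomorphy, so it tells us nothing about relationships among taxa.
C2 (derived state 'yes') is shared by all ingroup taxa — unites the whole ingroup.
C3: derived state 'no' in Euryina only — an autapomorphy, so it tells us nothing about relationships among taxa.
C4 (derived state 'yes') is shared by Theraria and Xiphinus — a synapomorphy uniting that clade.
C5 (derived state 'yes') is shared by Euryina, Theraria, and Xiphinus — a synapomorphy uniting that clade.
Most parsimonious ingroup topology: (Scleryx,(Euryina,(Theraria,Xiphinus))).
Changes per character on this tree: C1: 1; C2: 1; C3: 1; C4: 1; C5: 1.
Total = 5.

5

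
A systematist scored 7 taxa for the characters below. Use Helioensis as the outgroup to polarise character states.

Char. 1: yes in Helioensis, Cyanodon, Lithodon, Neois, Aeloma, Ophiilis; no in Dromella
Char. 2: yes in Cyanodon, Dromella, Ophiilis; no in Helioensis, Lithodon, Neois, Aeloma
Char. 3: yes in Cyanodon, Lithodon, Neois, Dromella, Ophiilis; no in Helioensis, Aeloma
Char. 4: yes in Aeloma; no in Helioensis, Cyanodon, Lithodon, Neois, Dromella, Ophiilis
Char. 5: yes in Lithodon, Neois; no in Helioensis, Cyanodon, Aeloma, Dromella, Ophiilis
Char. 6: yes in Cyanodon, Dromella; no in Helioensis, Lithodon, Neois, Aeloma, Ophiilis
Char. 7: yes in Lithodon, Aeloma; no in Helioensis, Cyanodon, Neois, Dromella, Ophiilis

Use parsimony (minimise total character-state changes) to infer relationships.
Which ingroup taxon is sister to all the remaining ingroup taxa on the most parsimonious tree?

Character polarity is set by the outgroup: the derived state is whichever differs from the outgroup's state, so for Char. 1 the derived state is 'no', and for the remaining characters it is 'yes'.
Char. 1: derived state 'no' in Dromella only — an autapomorphy, so it tells us nothing about relationships among taxa.
Char. 2: derived state 'yes' in Cyanodon, Dromella, and Ophiilis only — synapomorphy for {Cyanodon, Dromella, Ophiilis}.
Char. 3: derived state 'yes' in Cyanodon, Dromella, Lithodon, Neois, and Ophiilis only — synapomorphy for {Cyanodon, Dromella, Lithodon, Neois, Ophiilis}.
Char. 4: derived state 'yes' in Aeloma only — an autapomorphy, so it tells us nothing about relationships among taxa.
Only Lithodon and Neois show the derived state 'yes' for Char. 5, supporting them as a clade.
Char. 6 (derived state 'yes') is shared by Cyanodon and Dromella — a synapomorphy uniting that clade.
Char. 7 groups Aeloma and Lithodon, which is incompatible with the clades supported by the remaining characters; treating it as convergent (homoplasy) costs fewer steps than any alternative tree.
Most parsimonious ingroup topology: ((((Cyanodon,Dromella),Ophiilis),(Lithodon,Neois)),Aeloma).
Aeloma is sister to the clade containing all other ingroup taxa, so it is the earliest-diverging (most basal) ingroup lineage.

Aeloma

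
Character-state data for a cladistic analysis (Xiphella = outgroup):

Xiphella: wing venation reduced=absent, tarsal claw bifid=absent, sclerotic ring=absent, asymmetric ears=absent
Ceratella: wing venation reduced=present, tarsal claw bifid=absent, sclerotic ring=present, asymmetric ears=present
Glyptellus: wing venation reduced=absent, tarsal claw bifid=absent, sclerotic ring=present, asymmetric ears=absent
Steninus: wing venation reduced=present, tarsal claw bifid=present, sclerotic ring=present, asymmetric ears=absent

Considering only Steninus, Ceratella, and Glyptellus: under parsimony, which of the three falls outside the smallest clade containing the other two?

Glyptellus

The outgroup has state 'absent' for every character, so 'present' is the derived state throughout.
wing venation reduced: derived state 'present' in Ceratella and Steninus only — synapomorphy for {Ceratella, Steninus}.
tarsal claw bifid (derived state 'present') is unique to Steninus (autapomorphy; uninformative for grouping).
sclerotic ring (derived state 'present') is shared by all ingroup taxa — unites the whole ingroup.
asymmetric ears: derived state 'present' in Ceratella only — an autapomorphy, so it tells us nothing about relationships among taxa.
Most parsimonious ingroup topology: ((Ceratella,Steninus),Glyptellus).
Ceratella and Steninus share a more recent common ancestor with each other than either does with Glyptellus, so Glyptellus is the least closely related of the three.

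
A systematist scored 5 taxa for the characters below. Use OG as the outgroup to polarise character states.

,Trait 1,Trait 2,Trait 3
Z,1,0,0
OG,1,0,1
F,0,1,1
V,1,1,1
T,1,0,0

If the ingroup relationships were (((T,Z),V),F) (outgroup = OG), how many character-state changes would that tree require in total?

Map each character onto (((T,Z),V),F) (rooted by OG) and count the minimum state changes it requires (Fitch parsimony):
Trait 1: 1; Trait 2: 2; Trait 3: 1.
Total tree length = 4.

4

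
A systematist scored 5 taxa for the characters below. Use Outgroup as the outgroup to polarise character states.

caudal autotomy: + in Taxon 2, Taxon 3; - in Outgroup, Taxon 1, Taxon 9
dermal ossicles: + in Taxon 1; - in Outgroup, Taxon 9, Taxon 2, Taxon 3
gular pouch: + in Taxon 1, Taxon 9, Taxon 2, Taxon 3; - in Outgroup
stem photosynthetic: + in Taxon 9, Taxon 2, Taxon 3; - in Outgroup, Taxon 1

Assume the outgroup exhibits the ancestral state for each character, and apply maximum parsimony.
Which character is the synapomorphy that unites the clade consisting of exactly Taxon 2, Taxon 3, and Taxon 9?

stem photosynthetic

The outgroup has state '-' for every character, so '+' is the derived state throughout.
caudal autotomy: derived state '+' in Taxon 2 and Taxon 3 only — synapomorphy for {Taxon 2, Taxon 3}.
dermal ossicles (derived state '+') is unique to Taxon 1 (autapomorphy; uninformative for grouping).
gular pouch (derived state '+') is shared by all ingroup taxa — unites the whole ingroup.
stem photosynthetic: derived state '+' in Taxon 2, Taxon 3, and Taxon 9 only — synapomorphy for {Taxon 2, Taxon 3, Taxon 9}.
Most parsimonious ingroup topology: (Taxon 1,(Taxon 9,(Taxon 2,Taxon 3))).
The clade {Taxon 2, Taxon 3, Taxon 9} is supported by stem photosynthetic: its derived state '+' occurs in exactly those taxa and in no other taxon (including the outgroup).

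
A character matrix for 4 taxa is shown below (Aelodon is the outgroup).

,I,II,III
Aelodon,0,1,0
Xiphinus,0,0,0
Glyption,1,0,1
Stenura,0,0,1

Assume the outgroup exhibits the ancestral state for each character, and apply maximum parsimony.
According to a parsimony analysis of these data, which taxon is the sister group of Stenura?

Glyption

Character polarity is set by the outgroup: the derived state is whichever differs from the outgroup's state, so for II the derived state is '0', and for the remaining characters it is '1'.
I: derived state '1' in Glyption only — an autapomorphy, so it tells us nothing about relationships among taxa.
II (derived state '0') is shared by all ingroup taxa — unites the whole ingroup.
Only Glyption and Stenura show the derived state '1' for III, supporting them as a clade.
Most parsimonious ingroup topology: (Xiphinus,(Glyption,Stenura)).
Stenura and Glyption form a cherry on this tree, so they are sister taxa.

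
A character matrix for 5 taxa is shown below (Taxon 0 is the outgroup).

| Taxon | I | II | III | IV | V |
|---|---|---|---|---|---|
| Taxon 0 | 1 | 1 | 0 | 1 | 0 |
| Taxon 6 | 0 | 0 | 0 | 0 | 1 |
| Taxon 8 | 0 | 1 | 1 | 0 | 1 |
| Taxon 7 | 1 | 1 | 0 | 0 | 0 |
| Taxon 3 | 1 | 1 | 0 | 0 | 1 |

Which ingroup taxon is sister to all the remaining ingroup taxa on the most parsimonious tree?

Taxon 7

Character polarity is set by the outgroup: the derived state is whichever differs from the outgroup's state, so for I, II, IV the derived state is '0', and for the remaining characters it is '1'.
I: derived state '0' in Taxon 6 and Taxon 8 only — synapomorphy for {Taxon 6, Taxon 8}.
II: derived state '0' in Taxon 6 only — an autapomorphy, so it tells us nothing about relationships among taxa.
III: derived state '1' in Taxon 8 only — an autapomorphy, so it tells us nothing about relationships among taxa.
All ingroup taxa share the derived state '0' for IV; it defines the ingroup but does not resolve relationships within it.
V: derived state '1' in Taxon 3, Taxon 6, and Taxon 8 only — synapomorphy for {Taxon 3, Taxon 6, Taxon 8}.
Most parsimonious ingroup topology: (((Taxon 6,Taxon 8),Taxon 3),Taxon 7).
Taxon 7 is sister to the clade containing all other ingroup taxa, so it is the earliest-diverging (most basal) ingroup lineage.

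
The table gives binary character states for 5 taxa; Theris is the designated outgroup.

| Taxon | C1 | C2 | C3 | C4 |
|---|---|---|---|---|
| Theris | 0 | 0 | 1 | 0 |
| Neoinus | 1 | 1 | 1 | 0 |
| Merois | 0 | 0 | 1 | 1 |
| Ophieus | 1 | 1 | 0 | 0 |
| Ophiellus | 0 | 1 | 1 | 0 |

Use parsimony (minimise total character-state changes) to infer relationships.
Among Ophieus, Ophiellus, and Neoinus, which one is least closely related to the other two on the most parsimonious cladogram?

Ophiellus

Character polarity is set by the outgroup: the derived state is whichever differs from the outgroup's state, so for C3 the derived state is '0', and for the remaining characters it is '1'.
Only Neoinus and Ophieus show the derived state '1' for C1, supporting them as a clade.
Only Neoinus, Ophiellus, and Ophieus show the derived state '1' for C2, supporting them as a clade.
C3 (derived state '0') is unique to Ophieus (autapomorphy; uninformative for grouping).
C4 (derived state '1') is unique to Merois (autapomorphy; uninformative for grouping).
Most parsimonious ingroup topology: (((Neoinus,Ophieus),Ophiellus),Merois).
Neoinus and Ophieus share a more recent common ancestor with each other than either does with Ophiellus, so Ophiellus is the least closely related of the three.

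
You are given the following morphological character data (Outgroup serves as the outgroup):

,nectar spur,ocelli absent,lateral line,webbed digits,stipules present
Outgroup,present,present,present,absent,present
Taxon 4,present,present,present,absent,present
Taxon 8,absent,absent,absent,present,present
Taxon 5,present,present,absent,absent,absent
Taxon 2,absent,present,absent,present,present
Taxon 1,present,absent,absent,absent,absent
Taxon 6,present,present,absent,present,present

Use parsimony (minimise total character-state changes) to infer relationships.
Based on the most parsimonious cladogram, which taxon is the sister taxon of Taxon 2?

Character polarity is set by the outgroup: the derived state is whichever differs from the outgroup's state, so for nectar spur, ocelli absent, lateral line, stipules present the derived state is 'absent', and for the remaining characters it is 'present'.
Only Taxon 2 and Taxon 8 show the derived state 'absent' for nectar spur, supporting them as a clade.
ocelli absent (state 'absent') occurs in Taxon 1 and Taxon 8 but conflicts with the nesting implied by the other characters — most parsimoniously interpreted as homoplasy.
Only Taxon 1, Taxon 2, Taxon 5, Taxon 6, and Taxon 8 show the derived state 'absent' for lateral line, supporting them as a clade.
webbed digits: derived state 'present' in Taxon 2, Taxon 6, and Taxon 8 only — synapomorphy for {Taxon 2, Taxon 6, Taxon 8}.
stipules present: derived state 'absent' in Taxon 1 and Taxon 5 only — synapomorphy for {Taxon 1, Taxon 5}.
Most parsimonious ingroup topology: (Taxon 4,(((Taxon 8,Taxon 2),Taxon 6),(Taxon 5,Taxon 1))).
Taxon 2 and Taxon 8 form a cherry on this tree, so they are sister taxa.

Taxon 8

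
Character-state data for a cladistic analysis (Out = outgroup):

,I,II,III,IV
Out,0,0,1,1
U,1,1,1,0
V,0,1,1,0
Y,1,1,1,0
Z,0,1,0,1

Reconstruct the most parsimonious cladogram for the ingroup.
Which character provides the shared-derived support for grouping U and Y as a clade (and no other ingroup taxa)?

I

Character polarity is set by the outgroup: the derived state is whichever differs from the outgroup's state, so for III, IV the derived state is '0', and for the remaining characters it is '1'.
I (derived state '1') is shared by U and Y — a synapomorphy uniting that clade.
All ingroup taxa share the derived state '1' for II; it defines the ingroup but does not resolve relationships within it.
III: derived state '0' in Z only — an autapomorphy, so it tells us nothing about relationships among taxa.
Only U, V, and Y show the derived state '0' for IV, supporting them as a clade.
Most parsimonious ingroup topology: (((U,Y),V),Z).
The clade {U, Y} is supported by I: its derived state '1' occurs in exactly those taxa and in no other taxon (including the outgroup).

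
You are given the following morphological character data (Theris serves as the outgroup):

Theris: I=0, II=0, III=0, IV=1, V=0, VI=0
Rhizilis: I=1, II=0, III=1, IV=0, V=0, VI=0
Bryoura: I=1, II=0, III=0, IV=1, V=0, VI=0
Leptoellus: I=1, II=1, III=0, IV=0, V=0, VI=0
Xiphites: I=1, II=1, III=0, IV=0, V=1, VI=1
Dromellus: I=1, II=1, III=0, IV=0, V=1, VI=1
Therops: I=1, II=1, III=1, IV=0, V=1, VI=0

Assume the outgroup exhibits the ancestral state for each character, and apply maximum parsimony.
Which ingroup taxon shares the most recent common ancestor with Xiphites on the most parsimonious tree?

Dromellus

Character polarity is set by the outgroup: the derived state is whichever differs from the outgroup's state, so for IV the derived state is '0', and for the remaining characters it is '1'.
I (derived state '1') is shared by all ingroup taxa — unites the whole ingroup.
II (derived state '1') is shared by Dromellus, Leptoellus, Therops, and Xiphites — a synapomorphy uniting that clade.
III (state '1') occurs in Rhizilis and Therops but conflicts with the nesting implied by the other characters — most parsimoniously interpreted as homoplasy.
IV: derived state '0' in Dromellus, Leptoellus, Rhizilis, Therops, and Xiphites only — synapomorphy for {Dromellus, Leptoellus, Rhizilis, Therops, Xiphites}.
V: derived state '1' in Dromellus, Therops, and Xiphites only — synapomorphy for {Dromellus, Therops, Xiphites}.
VI: derived state '1' in Dromellus and Xiphites only — synapomorphy for {Dromellus, Xiphites}.
Most parsimonious ingroup topology: ((Rhizilis,(Leptoellus,((Xiphites,Dromellus),Therops))),Bryoura).
Xiphites and Dromellus form a cherry on this tree, so they are sister taxa.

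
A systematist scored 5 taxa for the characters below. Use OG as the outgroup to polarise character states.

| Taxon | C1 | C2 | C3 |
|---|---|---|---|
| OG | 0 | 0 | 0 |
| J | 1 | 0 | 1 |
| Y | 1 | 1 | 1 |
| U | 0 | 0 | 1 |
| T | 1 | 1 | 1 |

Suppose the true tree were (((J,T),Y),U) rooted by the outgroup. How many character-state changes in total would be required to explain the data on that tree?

4

Map each character onto (((J,T),Y),U) (rooted by OG) and count the minimum state changes it requires (Fitch parsimony):
C1: 1; C2: 2; C3: 1.
Total tree length = 4.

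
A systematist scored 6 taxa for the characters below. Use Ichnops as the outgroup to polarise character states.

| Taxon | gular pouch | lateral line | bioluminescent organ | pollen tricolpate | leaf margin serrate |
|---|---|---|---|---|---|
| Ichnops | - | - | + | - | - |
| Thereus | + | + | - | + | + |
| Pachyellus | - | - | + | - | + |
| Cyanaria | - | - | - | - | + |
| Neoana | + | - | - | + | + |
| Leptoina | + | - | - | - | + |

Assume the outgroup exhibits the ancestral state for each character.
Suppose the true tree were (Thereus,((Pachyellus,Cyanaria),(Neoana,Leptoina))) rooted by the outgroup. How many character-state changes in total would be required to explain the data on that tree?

Map each character onto (Thereus,((Pachyellus,Cyanaria),(Neoana,Leptoina))) (rooted by Ichnops) and count the minimum state changes it requires (Fitch parsimony):
gular pouch: 2; lateral line: 1; bioluminescent organ: 2; pollen tricolpate: 2; leaf margin serrate: 1.
Total tree length = 8.

8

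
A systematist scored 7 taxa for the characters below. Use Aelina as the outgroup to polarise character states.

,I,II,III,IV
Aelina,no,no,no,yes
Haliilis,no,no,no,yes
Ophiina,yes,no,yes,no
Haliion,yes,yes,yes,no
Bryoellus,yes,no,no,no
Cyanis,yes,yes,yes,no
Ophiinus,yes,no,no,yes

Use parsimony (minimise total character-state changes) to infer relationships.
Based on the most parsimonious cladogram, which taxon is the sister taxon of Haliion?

Character polarity is set by the outgroup: the derived state is whichever differs from the outgroup's state, so for IV the derived state is 'no', and for the remaining characters it is 'yes'.
I (derived state 'yes') is shared by Bryoellus, Cyanis, Haliion, Ophiina, and Ophiinus — a synapomorphy uniting that clade.
II (derived state 'yes') is shared by Cyanis and Haliion — a synapomorphy uniting that clade.
III (derived state 'yes') is shared by Cyanis, Haliion, and Ophiina — a synapomorphy uniting that clade.
IV: derived state 'no' in Bryoellus, Cyanis, Haliion, and Ophiina only — synapomorphy for {Bryoellus, Cyanis, Haliion, Ophiina}.
Most parsimonious ingroup topology: (Haliilis,(((Ophiina,(Haliion,Cyanis)),Bryoellus),Ophiinus)).
Haliion and Cyanis form a cherry on this tree, so they are sister taxa.

Cyanis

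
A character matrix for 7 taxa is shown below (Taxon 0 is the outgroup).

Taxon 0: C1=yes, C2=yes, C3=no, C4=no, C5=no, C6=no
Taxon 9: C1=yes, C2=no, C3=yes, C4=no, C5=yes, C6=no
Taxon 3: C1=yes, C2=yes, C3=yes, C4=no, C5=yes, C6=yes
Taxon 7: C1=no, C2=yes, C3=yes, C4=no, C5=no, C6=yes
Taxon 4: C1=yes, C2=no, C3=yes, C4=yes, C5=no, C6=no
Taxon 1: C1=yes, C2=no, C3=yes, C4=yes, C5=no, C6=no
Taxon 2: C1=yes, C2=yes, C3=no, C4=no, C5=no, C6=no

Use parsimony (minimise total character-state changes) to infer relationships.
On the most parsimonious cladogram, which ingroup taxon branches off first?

Taxon 2

Character polarity is set by the outgroup: the derived state is whichever differs from the outgroup's state, so for C1, C2 the derived state is 'no', and for the remaining characters it is 'yes'.
C1 (derived state 'no') is unique to Taxon 7 (autapomorphy; uninformative for grouping).
C2 (derived state 'no') is shared by Taxon 1, Taxon 4, and Taxon 9 — a synapomorphy uniting that clade.
C3: derived state 'yes' in Taxon 1, Taxon 3, Taxon 4, Taxon 7, and Taxon 9 only — synapomorphy for {Taxon 1, Taxon 3, Taxon 4, Taxon 7, Taxon 9}.
C4: derived state 'yes' in Taxon 1 and Taxon 4 only — synapomorphy for {Taxon 1, Taxon 4}.
C5 (state 'yes') occurs in Taxon 3 and Taxon 9 but conflicts with the nesting implied by the other characters — most parsimoniously interpreted as homoplasy.
C6 (derived state 'yes') is shared by Taxon 3 and Taxon 7 — a synapomorphy uniting that clade.
Most parsimonious ingroup topology: (((Taxon 9,(Taxon 4,Taxon 1)),(Taxon 3,Taxon 7)),Taxon 2).
Taxon 2 is sister to the clade containing all other ingroup taxa, so it is the earliest-diverging (most basal) ingroup lineage.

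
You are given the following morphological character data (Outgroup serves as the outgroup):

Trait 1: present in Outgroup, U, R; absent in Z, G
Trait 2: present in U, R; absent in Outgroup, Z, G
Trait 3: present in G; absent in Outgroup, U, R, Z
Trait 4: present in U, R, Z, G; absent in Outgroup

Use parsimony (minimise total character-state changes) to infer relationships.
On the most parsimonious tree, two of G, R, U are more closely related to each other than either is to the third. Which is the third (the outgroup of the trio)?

G

Character polarity is set by the outgroup: the derived state is whichever differs from the outgroup's state, so for Trait 1 the derived state is 'absent', and for the remaining characters it is 'present'.
Only G and Z show the derived state 'absent' for Trait 1, supporting them as a clade.
Trait 2: derived state 'present' in R and U only — synapomorphy for {R, U}.
Trait 3: derived state 'present' in G only — an autapomorphy, so it tells us nothing about relationships among taxa.
Trait 4 (derived state 'present') is shared by all ingroup taxa — unites the whole ingroup.
Most parsimonious ingroup topology: ((U,R),(Z,G)).
U and R share a more recent common ancestor with each other than either does with G, so G is the least closely related of the three.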